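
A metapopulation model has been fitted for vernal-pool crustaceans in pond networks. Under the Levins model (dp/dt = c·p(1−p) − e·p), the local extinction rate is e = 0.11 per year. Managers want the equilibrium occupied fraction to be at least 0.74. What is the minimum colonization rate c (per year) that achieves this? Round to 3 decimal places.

p* = 1 − e/c ≥ 0.74 requires e/c ≤ 0.2600, i.e. c ≥ e/0.2600.
c_min = 0.11/0.2600 = 0.4231.

0.423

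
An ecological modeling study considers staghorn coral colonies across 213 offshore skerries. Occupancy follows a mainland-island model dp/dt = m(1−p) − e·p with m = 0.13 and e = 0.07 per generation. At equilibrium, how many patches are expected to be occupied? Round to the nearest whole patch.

p* = m/(m+e) = 0.13/0.2000 = 0.6500.
Expected occupied patches = N × p* = 213 × 0.6500 = 138.45 ≈ 138.

138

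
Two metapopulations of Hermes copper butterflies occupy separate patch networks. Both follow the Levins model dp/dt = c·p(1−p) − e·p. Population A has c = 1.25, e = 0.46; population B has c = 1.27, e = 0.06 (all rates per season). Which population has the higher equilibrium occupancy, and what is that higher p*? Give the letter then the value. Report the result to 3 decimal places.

B, 0.953

A: p*_A = 1 − 0.46/1.25 = 0.6320.
B: p*_B = 1 − 0.06/1.27 = 0.9528.
B is higher at 0.9528.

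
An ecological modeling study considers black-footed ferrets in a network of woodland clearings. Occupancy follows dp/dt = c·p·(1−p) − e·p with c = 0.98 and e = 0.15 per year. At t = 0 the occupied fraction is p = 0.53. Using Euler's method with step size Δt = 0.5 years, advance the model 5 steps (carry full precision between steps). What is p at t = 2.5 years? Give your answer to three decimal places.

0.804

Update rule: p ← p + [c·p·(1−p) − e·p]·Δt with Δt = 0.5.
step 1: Δp = +0.08231, p = 0.61231
step 2: Δp = +0.07040, p = 0.68271
step 3: Δp = +0.05494, p = 0.73765
step 4: Δp = +0.03950, p = 0.77715
step 5: Δp = +0.02658, p = 0.80373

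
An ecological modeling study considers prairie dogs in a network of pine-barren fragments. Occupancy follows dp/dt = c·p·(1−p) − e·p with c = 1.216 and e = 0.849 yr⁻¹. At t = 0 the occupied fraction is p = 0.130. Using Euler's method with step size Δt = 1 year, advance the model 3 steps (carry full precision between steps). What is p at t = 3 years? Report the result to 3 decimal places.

Update rule: p ← p + [c·p·(1−p) − e·p]·Δt with Δt = 1.
  1  |  dp/dt·Δt = +0.027160  |  p_1 = 0.157160
  2  |  dp/dt·Δt = +0.027643  |  p_2 = 0.184803
  3  |  dp/dt·Δt = +0.026294  |  p_3 = 0.211097

0.211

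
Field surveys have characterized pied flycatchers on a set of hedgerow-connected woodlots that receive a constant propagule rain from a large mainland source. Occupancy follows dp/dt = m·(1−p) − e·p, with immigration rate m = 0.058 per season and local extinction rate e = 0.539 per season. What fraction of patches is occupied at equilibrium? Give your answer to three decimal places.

At equilibrium the propagule rain into empty patches balances local extinction: m(1−p*) = e·p*.
p* = m/(m+e) = 0.058/(0.058+0.539) = 0.058/0.5970 = 0.0972.

0.097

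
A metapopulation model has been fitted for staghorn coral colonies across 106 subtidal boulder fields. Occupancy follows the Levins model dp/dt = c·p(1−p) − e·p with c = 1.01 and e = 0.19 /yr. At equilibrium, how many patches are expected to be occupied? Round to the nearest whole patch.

p* = 1 − e/c = 1 − 0.19/1.01 = 0.8119.
Expected occupied patches = N × p* = 106 × 0.8119 = 86.06 ≈ 86.

86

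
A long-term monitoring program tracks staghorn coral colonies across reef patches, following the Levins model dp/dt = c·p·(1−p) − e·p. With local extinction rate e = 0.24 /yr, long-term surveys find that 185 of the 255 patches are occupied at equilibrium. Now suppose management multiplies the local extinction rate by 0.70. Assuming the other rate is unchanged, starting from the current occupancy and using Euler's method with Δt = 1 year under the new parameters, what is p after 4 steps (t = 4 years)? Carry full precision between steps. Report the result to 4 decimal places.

0.8070

Observed p* = 185/255 = 0.72549.
Balance c(1−p*) = e gives c = e/(1 − 0.72549) = 0.24/0.27451 = 0.87429.
Starting from p₀ = 0.72549; update p ← p + (dp/dt)·Δt with the new parameters.
  1  |  dp/dt·Δt = +0.052235  |  p_1 = 0.777725
  2  |  dp/dt·Δt = +0.020479  |  p_2 = 0.798204
  3  |  dp/dt·Δt = +0.006727  |  p_3 = 0.804931
  4  |  dp/dt·Δt = +0.002050  |  p_4 = 0.806980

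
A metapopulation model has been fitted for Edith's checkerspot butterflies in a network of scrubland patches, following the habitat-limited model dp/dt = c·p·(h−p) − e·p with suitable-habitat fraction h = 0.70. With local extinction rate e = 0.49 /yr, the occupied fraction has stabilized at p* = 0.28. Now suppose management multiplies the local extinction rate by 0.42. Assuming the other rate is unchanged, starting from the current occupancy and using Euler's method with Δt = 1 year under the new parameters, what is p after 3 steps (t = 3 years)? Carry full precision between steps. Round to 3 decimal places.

Balance c(h−p*) = e gives c = e/(0.7 − 0.28000) = 0.49/0.42000 = 1.16667.
Starting from p₀ = 0.28000; update p ← p + (dp/dt)·Δt with the new parameters.
  1  |  dp/dt·Δt = +0.079576  |  p_1 = 0.359576
  2  |  dp/dt·Δt = +0.068809  |  p_2 = 0.428385
  3  |  dp/dt·Δt = +0.047587  |  p_3 = 0.475972

0.476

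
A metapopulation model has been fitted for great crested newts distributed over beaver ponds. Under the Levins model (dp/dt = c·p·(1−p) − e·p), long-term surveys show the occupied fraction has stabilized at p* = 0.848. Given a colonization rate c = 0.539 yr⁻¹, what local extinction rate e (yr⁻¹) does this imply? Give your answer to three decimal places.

At equilibrium c(1−p*) = e.
e = 0.539 × (1 − 0.848) = 0.539 × 0.1520 = 0.0819.

0.082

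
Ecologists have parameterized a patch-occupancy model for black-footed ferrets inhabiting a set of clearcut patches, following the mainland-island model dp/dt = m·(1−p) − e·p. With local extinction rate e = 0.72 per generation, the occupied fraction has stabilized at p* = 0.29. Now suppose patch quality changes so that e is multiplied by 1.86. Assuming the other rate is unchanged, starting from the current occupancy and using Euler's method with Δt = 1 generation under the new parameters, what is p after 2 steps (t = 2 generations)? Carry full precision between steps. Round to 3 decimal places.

0.224

Balance m(1−p*) = e·p* gives m = e·p*/(1−p*) = 0.72×0.29000/0.71000 = 0.29408.
Starting from p₀ = 0.29000; update p ← p + (dp/dt)·Δt with the new parameters.
step 1: Δp = -0.17957, p = 0.11043
step 2: Δp = +0.11372, p = 0.22415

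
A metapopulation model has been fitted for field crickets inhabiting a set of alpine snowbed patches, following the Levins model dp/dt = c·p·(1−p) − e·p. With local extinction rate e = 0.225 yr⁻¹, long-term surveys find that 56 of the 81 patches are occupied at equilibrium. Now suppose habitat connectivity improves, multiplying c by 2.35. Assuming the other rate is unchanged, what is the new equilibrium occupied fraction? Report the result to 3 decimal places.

0.869

Observed p* = 56/81 = 0.69136.
Balance c(1−p*) = e gives c = e/(1 − 0.69136) = 0.225/0.30864 = 0.72900.
New p* = 1 − e/c = 1 − 0.22500/1.71315 = 0.86866.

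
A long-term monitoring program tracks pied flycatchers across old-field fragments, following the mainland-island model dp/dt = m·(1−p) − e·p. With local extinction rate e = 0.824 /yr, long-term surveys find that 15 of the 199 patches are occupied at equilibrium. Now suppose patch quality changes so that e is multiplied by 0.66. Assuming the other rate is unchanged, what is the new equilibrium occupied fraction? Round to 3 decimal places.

Observed p* = 15/199 = 0.07538.
Balance m(1−p*) = e·p* gives m = e·p*/(1−p*) = 0.824×0.07538/0.92462 = 0.06718.
New p* = m/(m+e) = 0.06718/(0.06718+0.54384) = 0.10995.

0.110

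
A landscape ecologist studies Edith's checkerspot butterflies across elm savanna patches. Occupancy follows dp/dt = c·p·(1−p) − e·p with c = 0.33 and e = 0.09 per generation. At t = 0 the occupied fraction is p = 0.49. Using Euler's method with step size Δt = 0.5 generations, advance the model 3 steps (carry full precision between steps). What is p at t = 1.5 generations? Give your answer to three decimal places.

0.545

Update rule: p ← p + [c·p·(1−p) − e·p]·Δt with Δt = 0.5.
p: 0.49000 → 0.50918  (Δp = +0.01918)
p: 0.50918 → 0.52751  (Δp = +0.01832)
p: 0.52751 → 0.54489  (Δp = +0.01739)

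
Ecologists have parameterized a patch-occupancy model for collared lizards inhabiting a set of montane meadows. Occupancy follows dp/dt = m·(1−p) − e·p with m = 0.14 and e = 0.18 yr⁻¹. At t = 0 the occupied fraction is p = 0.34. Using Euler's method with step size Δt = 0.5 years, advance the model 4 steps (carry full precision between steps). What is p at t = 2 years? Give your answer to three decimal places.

0.389

Update rule: p ← p + [m·(1−p) − e·p]·Δt with Δt = 0.5.
  1  |  dp/dt·Δt = +0.015600  |  p_1 = 0.355600
  2  |  dp/dt·Δt = +0.013104  |  p_2 = 0.368704
  3  |  dp/dt·Δt = +0.011007  |  p_3 = 0.379711
  4  |  dp/dt·Δt = +0.009246  |  p_4 = 0.388958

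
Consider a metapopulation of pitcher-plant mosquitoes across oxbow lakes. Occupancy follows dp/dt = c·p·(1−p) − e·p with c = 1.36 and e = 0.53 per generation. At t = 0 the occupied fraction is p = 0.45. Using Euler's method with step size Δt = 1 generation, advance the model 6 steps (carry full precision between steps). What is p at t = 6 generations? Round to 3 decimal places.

Update rule: p ← p + [c·p·(1−p) − e·p]·Δt with Δt = 1.
step 1: Δp = +0.09810, p = 0.54810
step 2: Δp = +0.04636, p = 0.59446
step 3: Δp = +0.01280, p = 0.60726
step 4: Δp = +0.00250, p = 0.60977
step 5: Δp = +0.00044, p = 0.61020
step 6: Δp = +0.00007, p = 0.61028

0.610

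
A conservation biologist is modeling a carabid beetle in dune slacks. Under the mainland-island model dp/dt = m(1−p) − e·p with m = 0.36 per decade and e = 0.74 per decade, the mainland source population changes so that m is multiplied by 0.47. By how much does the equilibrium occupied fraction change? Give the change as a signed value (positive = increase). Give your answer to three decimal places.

-0.141

Before: p* = 0.36/(0.36+0.74) = 0.3273.
After: m = 0.1692, e = 0.74; p* = 0.1692/0.9092 = 0.1861.
Δp* = 0.1861 − 0.3273 = -0.1412.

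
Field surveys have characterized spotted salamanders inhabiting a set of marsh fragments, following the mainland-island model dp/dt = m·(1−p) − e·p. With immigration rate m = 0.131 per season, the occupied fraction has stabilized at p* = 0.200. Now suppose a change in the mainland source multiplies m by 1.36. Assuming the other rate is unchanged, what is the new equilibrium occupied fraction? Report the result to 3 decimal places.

Balance m(1−p*) = e·p* gives e = m(1−p*)/p* = 0.131×0.80000/0.20000 = 0.52400.
New p* = m/(m+e) = 0.17816/(0.17816+0.52400) = 0.25373.

0.254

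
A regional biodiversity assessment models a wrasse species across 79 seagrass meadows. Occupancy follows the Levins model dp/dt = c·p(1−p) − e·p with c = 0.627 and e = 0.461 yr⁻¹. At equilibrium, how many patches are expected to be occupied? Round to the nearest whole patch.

21

p* = 1 − e/c = 1 − 0.461/0.627 = 0.2648.
Expected occupied patches = N × p* = 79 × 0.2648 = 20.92 ≈ 21.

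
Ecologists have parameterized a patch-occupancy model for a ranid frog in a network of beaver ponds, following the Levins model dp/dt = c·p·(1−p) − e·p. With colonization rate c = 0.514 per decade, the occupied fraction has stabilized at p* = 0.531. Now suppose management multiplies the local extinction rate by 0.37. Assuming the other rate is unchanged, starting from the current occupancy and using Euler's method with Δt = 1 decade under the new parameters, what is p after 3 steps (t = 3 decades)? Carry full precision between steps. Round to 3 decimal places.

Balance c(1−p*) = e gives e = 0.514×(1 − 0.53100) = 0.24107.
Starting from p₀ = 0.53100; update p ← p + (dp/dt)·Δt with the new parameters.
step 1: Δp = +0.08064, p = 0.61164
step 2: Δp = +0.06754, p = 0.67918
step 3: Δp = +0.05142, p = 0.73060

0.731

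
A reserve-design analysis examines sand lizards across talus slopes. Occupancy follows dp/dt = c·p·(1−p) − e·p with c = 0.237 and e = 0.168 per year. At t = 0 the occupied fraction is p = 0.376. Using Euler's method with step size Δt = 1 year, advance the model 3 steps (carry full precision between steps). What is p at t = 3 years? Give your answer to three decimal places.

Update rule: p ← p + [c·p·(1−p) − e·p]·Δt with Δt = 1.
step 1: Δp = -0.00756, p = 0.36844
step 2: Δp = -0.00675, p = 0.36169
step 3: Δp = -0.00605, p = 0.35564

0.356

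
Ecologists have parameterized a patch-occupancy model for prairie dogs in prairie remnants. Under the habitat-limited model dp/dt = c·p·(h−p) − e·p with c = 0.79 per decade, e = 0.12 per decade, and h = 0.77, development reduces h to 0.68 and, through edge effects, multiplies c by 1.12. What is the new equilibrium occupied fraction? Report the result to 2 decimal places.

0.54

Before: p* = h − e/c = 0.77 − 0.12/0.79 = 0.77 − 0.1519 = 0.6181.
After: c = 0.8848, e = 0.12, h = 0.68; p* = 0.68 − 0.12/0.8848 = 0.5444.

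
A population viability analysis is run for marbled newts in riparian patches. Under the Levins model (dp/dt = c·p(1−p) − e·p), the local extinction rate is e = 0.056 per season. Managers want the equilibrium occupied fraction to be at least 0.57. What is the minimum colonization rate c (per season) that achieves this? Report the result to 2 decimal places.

p* = 1 − e/c ≥ 0.57 requires e/c ≤ 0.4300, i.e. c ≥ e/0.4300.
c_min = 0.056/0.4300 = 0.1302.

0.13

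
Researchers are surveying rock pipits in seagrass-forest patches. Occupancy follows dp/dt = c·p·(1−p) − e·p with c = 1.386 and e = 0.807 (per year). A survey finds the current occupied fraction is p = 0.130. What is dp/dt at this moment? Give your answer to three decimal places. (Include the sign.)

0.052

Colonization term: c·p·(1−p) = 1.386×0.130×0.8700 = 0.15676.
Extinction term: e·p = 0.10491.
dp/dt = 0.15676 − 0.10491 = 0.05185.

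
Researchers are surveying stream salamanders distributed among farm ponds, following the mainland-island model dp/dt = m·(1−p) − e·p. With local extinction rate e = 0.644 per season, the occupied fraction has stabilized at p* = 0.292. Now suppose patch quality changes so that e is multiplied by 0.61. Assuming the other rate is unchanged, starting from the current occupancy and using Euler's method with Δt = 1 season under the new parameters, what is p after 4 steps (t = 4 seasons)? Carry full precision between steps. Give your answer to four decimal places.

Balance m(1−p*) = e·p* gives m = e·p*/(1−p*) = 0.644×0.29200/0.70800 = 0.26560.
Starting from p₀ = 0.29200; update p ← p + (dp/dt)·Δt with the new parameters.
  1  |  dp/dt·Δt = +0.073339  |  p_1 = 0.365339
  2  |  dp/dt·Δt = +0.025049  |  p_2 = 0.390388
  3  |  dp/dt·Δt = +0.008556  |  p_3 = 0.398944
  4  |  dp/dt·Δt = +0.002922  |  p_4 = 0.401866

0.4019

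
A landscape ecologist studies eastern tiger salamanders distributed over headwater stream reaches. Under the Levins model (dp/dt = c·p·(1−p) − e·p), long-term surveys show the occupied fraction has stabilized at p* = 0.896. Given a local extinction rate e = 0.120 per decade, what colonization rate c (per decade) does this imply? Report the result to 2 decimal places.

At equilibrium c(1−p*) = e, so c = e/(1−p*).
c = 0.120/(1 − 0.896) = 0.120/0.1040 = 1.1538.

1.15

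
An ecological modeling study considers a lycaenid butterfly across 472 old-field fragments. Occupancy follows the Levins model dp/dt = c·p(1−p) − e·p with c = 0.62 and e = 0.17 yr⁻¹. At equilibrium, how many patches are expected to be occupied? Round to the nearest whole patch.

p* = 1 − e/c = 1 − 0.17/0.62 = 0.7258.
Expected occupied patches = N × p* = 472 × 0.7258 = 342.58 ≈ 343.

343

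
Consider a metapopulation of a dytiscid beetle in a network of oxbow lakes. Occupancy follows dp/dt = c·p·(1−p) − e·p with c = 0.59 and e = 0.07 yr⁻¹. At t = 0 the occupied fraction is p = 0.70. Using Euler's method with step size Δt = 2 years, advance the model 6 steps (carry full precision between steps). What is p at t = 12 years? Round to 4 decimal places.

Update rule: p ← p + [c·p·(1−p) − e·p]·Δt with Δt = 2.
  1  |  dp/dt·Δt = +0.149800  |  p_1 = 0.849800
  2  |  dp/dt·Δt = +0.031643  |  p_2 = 0.881443
  3  |  dp/dt·Δt = -0.000091  |  p_3 = 0.881352
  4  |  dp/dt·Δt = +0.000004  |  p_4 = 0.881356
  5  |  dp/dt·Δt = -0.000000  |  p_5 = 0.881356
  6  |  dp/dt·Δt = +0.000000  |  p_6 = 0.881356

0.8814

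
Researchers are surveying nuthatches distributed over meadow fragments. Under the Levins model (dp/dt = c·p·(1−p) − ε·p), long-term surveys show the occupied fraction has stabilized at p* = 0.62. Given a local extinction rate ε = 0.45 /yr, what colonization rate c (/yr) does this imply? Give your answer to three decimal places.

1.184

At equilibrium c(1−p*) = ε, so c = ε/(1−p*).
c = 0.45/(1 − 0.62) = 0.45/0.3800 = 1.1842.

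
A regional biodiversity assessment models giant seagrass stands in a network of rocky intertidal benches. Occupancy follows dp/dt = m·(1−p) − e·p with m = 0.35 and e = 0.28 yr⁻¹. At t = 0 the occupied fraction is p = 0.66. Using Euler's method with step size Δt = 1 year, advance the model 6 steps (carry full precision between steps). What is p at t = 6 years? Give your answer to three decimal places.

0.556

Update rule: p ← p + [m·(1−p) − e·p]·Δt with Δt = 1.
p: 0.66000 → 0.59420  (Δp = -0.06580)
p: 0.59420 → 0.56985  (Δp = -0.02435)
p: 0.56985 → 0.56085  (Δp = -0.00901)
p: 0.56085 → 0.55751  (Δp = -0.00333)
p: 0.55751 → 0.55628  (Δp = -0.00123)
p: 0.55628 → 0.55582  (Δp = -0.00046)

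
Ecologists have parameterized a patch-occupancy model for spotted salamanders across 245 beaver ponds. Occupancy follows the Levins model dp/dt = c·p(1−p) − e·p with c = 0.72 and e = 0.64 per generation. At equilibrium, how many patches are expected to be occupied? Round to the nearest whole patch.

27

p* = 1 − e/c = 1 − 0.64/0.72 = 0.1111.
Expected occupied patches = N × p* = 245 × 0.1111 = 27.22 ≈ 27.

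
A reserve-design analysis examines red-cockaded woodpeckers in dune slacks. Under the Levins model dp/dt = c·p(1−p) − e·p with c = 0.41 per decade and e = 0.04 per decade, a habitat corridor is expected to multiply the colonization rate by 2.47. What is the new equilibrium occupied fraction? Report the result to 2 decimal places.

0.96

Before: p* = 1 − 0.04/0.41 = 0.9024.
After the change, c = 1.0127, e = 0.04, so p* = 1 − 0.04/1.0127 = 0.9605.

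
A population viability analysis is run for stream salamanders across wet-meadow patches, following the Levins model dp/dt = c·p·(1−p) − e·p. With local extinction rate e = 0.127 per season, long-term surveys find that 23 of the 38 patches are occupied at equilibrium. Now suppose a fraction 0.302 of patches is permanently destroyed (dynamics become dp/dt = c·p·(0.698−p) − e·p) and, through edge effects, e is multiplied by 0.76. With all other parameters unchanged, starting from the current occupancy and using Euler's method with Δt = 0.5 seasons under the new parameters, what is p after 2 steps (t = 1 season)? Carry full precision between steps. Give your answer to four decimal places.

Observed p* = 23/38 = 0.60526.
Balance c(1−p*) = e gives c = e/(1 − 0.60526) = 0.127/0.39474 = 0.32173.
Starting from p₀ = 0.60526; update p ← p + (dp/dt)·Δt with the new parameters.
  1  |  dp/dt·Δt = -0.020181  |  p_1 = 0.585083
  2  |  dp/dt·Δt = -0.017608  |  p_2 = 0.567474

0.5675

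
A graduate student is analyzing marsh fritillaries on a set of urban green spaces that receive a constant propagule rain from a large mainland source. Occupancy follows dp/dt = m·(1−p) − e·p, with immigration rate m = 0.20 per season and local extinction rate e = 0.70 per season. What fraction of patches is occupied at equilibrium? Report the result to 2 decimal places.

At equilibrium the propagule rain into empty patches balances local extinction: m(1−p*) = e·p*.
p* = m/(m+e) = 0.20/(0.20+0.70) = 0.20/0.9000 = 0.2222.

0.22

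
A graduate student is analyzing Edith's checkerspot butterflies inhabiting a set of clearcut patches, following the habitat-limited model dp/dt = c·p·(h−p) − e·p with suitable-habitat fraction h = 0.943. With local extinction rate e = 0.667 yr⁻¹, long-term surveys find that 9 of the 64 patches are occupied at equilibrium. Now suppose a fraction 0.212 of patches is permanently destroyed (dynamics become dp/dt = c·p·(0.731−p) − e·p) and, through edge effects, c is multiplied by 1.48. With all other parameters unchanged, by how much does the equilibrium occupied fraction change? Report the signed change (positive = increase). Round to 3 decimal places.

0.048

Observed p* = 9/64 = 0.14062.
Balance c(h−p*) = e gives c = e/(0.943 − 0.14062) = 0.667/0.80238 = 0.83128.
New p* = 0.731 − e/c = 0.731 − 0.66700/1.23029 = 0.18885.
Δp* = 0.18885 − 0.14062 = +0.04823.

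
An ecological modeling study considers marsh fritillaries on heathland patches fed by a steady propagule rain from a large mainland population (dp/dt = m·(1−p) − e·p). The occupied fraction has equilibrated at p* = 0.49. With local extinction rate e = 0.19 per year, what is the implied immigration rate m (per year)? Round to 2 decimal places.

At equilibrium m(1−p*) = e·p*, so m = e·p*/(1−p*).
m = 0.19 × 0.49 / 0.5100 = 0.0931/0.5100 = 0.1825.

0.18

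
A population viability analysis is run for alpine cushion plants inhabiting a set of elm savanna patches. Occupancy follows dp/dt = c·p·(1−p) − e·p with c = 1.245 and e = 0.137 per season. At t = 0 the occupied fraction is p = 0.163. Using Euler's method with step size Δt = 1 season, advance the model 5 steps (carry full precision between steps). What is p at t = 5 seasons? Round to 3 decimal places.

Update rule: p ← p + [c·p·(1−p) − e·p]·Δt with Δt = 1.
t = 1: p = 0.16300 + (+0.14753) = 0.31053
t = 2: p = 0.31053 + (+0.22401) = 0.53454
t = 3: p = 0.53454 + (+0.23653) = 0.77107
t = 4: p = 0.77107 + (+0.11413) = 0.88520
t = 5: p = 0.88520 + (+0.00524) = 0.89045

0.890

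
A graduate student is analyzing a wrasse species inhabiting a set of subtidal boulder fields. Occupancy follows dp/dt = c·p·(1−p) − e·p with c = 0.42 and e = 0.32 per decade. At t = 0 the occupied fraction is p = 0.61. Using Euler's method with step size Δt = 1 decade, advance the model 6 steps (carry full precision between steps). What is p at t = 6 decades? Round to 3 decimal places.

0.341

Update rule: p ← p + [c·p·(1−p) − e·p]·Δt with Δt = 1.
t = 1: p = 0.61000 + (-0.09528) = 0.51472
t = 2: p = 0.51472 + (-0.05980) = 0.45492
t = 3: p = 0.45492 + (-0.04143) = 0.41349
t = 4: p = 0.41349 + (-0.03046) = 0.38303
t = 5: p = 0.38303 + (-0.02332) = 0.35971
t = 6: p = 0.35971 + (-0.01837) = 0.34134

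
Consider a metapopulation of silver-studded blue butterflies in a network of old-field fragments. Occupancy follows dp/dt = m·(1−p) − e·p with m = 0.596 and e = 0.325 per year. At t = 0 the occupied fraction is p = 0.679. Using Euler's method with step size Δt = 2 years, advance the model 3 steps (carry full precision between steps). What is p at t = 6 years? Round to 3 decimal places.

Update rule: p ← p + [m·(1−p) − e·p]·Δt with Δt = 2.
step 1: Δp = -0.05872, p = 0.62028
step 2: Δp = +0.04944, p = 0.66972
step 3: Δp = -0.04163, p = 0.62809

0.628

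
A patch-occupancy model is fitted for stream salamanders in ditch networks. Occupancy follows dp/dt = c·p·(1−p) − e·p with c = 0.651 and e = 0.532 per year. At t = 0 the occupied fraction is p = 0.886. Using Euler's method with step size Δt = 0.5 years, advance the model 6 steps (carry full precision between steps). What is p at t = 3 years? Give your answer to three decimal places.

Update rule: p ← p + [c·p·(1−p) − e·p]·Δt with Δt = 0.5.
step 1: Δp = -0.20280, p = 0.68320
step 2: Δp = -0.11128, p = 0.57192
step 3: Δp = -0.07244, p = 0.49948
step 4: Δp = -0.05149, p = 0.44799
step 5: Δp = -0.03867, p = 0.40932
step 6: Δp = -0.03018, p = 0.37914

0.379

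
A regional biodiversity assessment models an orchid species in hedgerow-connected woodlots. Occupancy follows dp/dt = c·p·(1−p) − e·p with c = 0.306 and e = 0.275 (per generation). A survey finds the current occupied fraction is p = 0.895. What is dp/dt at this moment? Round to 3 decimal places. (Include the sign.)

-0.217

Colonization term: c·p·(1−p) = 0.306×0.895×0.1050 = 0.02876.
Extinction term: e·p = 0.24613.
dp/dt = 0.02876 − 0.24613 = -0.21737.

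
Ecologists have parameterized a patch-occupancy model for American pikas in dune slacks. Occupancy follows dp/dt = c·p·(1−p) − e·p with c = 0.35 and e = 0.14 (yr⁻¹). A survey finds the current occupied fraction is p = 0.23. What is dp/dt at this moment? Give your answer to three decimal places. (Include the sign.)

0.030

Colonization term: c·p·(1−p) = 0.35×0.23×0.7700 = 0.06199.
Extinction term: e·p = 0.03220.
dp/dt = 0.06199 − 0.03220 = 0.02978.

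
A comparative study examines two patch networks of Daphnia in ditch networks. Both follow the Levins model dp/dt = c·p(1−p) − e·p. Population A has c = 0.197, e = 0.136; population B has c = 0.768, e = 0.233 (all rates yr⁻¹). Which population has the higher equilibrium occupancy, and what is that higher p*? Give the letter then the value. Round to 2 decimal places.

B, 0.70

A: p*_A = 1 − 0.136/0.197 = 0.3096.
B: p*_B = 1 − 0.233/0.768 = 0.6966.
B is higher at 0.6966.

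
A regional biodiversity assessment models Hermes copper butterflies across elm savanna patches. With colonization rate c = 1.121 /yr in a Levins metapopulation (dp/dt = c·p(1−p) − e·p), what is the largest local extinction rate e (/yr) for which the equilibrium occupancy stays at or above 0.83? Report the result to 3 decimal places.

1 − e/c ≥ 0.83 ⇒ e ≤ c(1 − 0.83) = 1.121 × 0.1700.
e_max = 0.1906.

0.191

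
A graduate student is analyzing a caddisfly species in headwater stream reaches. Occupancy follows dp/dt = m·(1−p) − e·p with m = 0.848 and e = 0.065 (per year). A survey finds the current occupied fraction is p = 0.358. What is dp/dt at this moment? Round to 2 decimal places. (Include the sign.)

Colonization term: m·(1−p) = 0.848×0.6420 = 0.54442.
Extinction term: e·p = 0.02327.
dp/dt = 0.54442 − 0.02327 = 0.52115.

0.52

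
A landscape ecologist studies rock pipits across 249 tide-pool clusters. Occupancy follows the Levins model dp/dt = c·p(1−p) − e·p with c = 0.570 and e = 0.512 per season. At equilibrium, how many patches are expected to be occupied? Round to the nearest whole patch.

p* = 1 − e/c = 1 − 0.512/0.570 = 0.1018.
Expected occupied patches = N × p* = 249 × 0.1018 = 25.34 ≈ 25.

25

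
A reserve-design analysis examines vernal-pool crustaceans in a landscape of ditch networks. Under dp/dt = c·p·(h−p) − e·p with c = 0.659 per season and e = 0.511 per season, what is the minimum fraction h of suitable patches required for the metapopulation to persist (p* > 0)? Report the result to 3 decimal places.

p* = h − e/c is positive only when h > e/c.
h_min = e/c = 0.511/0.659 = 0.7754.

0.775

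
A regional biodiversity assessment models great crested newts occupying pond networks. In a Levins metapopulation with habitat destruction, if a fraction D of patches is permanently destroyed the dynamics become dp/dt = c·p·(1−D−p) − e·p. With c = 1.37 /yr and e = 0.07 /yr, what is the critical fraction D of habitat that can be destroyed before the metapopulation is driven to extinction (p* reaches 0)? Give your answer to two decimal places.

The nontrivial equilibrium is p* = (1−D) − e/c; extinction occurs when this hits zero.
So D_crit = 1 − e/c = 1 − 0.07/1.37 = 1 − 0.0511 = 0.9489.
Note this equals the original equilibrium occupancy — the Levins extinction-debt result.

0.95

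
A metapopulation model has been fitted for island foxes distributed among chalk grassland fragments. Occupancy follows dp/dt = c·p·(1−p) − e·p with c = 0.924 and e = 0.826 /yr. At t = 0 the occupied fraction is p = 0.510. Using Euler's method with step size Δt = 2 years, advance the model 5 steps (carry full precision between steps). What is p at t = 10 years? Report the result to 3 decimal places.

Update rule: p ← p + [c·p·(1−p) − e·p]·Δt with Δt = 2.
p: 0.51000 → 0.12930  (Δp = -0.38070)
p: 0.12930 → 0.12374  (Δp = -0.00555)
p: 0.12374 → 0.11970  (Δp = -0.00404)
p: 0.11970 → 0.11668  (Δp = -0.00302)
p: 0.11668 → 0.11439  (Δp = -0.00229)

0.114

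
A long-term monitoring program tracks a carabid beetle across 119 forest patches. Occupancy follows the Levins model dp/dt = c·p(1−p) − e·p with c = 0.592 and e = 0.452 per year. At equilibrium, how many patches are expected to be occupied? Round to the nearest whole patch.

p* = 1 − e/c = 1 − 0.452/0.592 = 0.2365.
Expected occupied patches = N × p* = 119 × 0.2365 = 28.14 ≈ 28.

28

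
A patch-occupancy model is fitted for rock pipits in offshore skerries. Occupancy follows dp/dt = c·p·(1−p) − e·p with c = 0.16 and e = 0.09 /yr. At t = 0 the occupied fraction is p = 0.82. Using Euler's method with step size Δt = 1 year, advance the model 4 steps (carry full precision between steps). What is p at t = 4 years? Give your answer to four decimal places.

Update rule: p ← p + [c·p·(1−p) − e·p]·Δt with Δt = 1.
step 1: Δp = -0.05018, p = 0.76982
step 2: Δp = -0.04093, p = 0.72888
step 3: Δp = -0.03398, p = 0.69490
step 4: Δp = -0.02862, p = 0.66628

0.6663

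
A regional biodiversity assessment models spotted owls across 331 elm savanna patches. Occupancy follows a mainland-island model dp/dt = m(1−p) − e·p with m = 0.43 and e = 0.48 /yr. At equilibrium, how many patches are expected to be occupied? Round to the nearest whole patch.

156

p* = m/(m+e) = 0.43/0.9100 = 0.4725.
Expected occupied patches = N × p* = 331 × 0.4725 = 156.41 ≈ 156.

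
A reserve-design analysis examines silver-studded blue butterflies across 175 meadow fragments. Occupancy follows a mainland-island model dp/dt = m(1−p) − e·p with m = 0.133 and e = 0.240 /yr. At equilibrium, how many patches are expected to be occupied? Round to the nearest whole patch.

p* = m/(m+e) = 0.133/0.3730 = 0.3566.
Expected occupied patches = N × p* = 175 × 0.3566 = 62.40 ≈ 62.

62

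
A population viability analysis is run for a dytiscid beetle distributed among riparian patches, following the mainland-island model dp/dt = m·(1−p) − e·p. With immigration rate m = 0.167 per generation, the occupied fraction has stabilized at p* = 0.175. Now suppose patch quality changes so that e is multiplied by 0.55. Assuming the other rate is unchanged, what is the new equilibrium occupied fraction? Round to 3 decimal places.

0.278

Balance m(1−p*) = e·p* gives e = m(1−p*)/p* = 0.167×0.82500/0.17500 = 0.78729.
New p* = m/(m+e) = 0.16700/(0.16700+0.43301) = 0.27833.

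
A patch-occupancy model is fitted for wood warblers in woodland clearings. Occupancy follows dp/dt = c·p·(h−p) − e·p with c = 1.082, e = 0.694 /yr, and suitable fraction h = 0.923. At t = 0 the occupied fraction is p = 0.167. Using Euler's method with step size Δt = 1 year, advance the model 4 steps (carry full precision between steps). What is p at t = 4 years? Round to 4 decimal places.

Update rule: p ← p + [c·p·(h−p) − e·p]·Δt with Δt = 1.
  1  |  dp/dt·Δt = +0.020707  |  p_1 = 0.187707
  2  |  dp/dt·Δt = +0.019069  |  p_2 = 0.206775
  3  |  dp/dt·Δt = +0.016740  |  p_3 = 0.223515
  4  |  dp/dt·Δt = +0.014046  |  p_4 = 0.237561

0.2376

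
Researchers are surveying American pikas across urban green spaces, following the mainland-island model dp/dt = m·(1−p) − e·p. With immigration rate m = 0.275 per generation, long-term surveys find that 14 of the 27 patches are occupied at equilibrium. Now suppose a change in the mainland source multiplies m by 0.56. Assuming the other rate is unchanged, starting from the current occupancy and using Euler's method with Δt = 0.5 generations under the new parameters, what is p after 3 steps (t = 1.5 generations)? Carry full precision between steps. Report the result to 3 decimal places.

Observed p* = 14/27 = 0.51852.
Balance m(1−p*) = e·p* gives e = m(1−p*)/p* = 0.275×0.48148/0.51852 = 0.25536.
Starting from p₀ = 0.51852; update p ← p + (dp/dt)·Δt with the new parameters.
step 1: Δp = -0.02913, p = 0.48939
step 2: Δp = -0.02317, p = 0.46622
step 3: Δp = -0.01843, p = 0.44780

0.448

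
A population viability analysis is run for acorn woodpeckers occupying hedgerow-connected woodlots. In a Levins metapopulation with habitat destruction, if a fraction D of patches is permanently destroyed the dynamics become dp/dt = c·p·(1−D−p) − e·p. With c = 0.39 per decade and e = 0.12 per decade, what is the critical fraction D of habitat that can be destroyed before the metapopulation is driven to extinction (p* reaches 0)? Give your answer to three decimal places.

0.692

The nontrivial equilibrium is p* = (1−D) − e/c; extinction occurs when this hits zero.
So D_crit = 1 − e/c = 1 − 0.12/0.39 = 1 − 0.3077 = 0.6923.
Note this equals the original equilibrium occupancy — the Levins extinction-debt result.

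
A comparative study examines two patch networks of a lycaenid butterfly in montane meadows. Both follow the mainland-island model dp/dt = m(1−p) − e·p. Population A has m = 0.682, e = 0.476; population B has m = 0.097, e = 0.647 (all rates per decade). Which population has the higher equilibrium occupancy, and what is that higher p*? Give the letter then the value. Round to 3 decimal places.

A: p*_A = m/(m+e) = 0.682/1.1580 = 0.5889.
B: p*_B = 0.097/0.7440 = 0.1304.
A is higher at 0.5889.

A, 0.589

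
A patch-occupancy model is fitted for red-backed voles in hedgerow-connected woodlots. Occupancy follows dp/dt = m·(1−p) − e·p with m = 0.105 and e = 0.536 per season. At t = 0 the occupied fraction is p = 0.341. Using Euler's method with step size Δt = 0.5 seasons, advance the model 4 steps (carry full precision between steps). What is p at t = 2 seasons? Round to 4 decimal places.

0.2016

Update rule: p ← p + [m·(1−p) − e·p]·Δt with Δt = 0.5.
step 1: Δp = -0.05679, p = 0.28421
step 2: Δp = -0.03859, p = 0.24562
step 3: Δp = -0.02622, p = 0.21940
step 4: Δp = -0.01782, p = 0.20158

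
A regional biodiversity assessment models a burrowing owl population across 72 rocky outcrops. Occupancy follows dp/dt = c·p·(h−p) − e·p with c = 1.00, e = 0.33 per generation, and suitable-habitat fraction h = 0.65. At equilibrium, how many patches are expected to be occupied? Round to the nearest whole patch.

23

p* = h − e/c = 0.65 − 0.3300 = 0.3200.
Expected occupied patches = N × p* = 72 × 0.3200 = 23.04 ≈ 23.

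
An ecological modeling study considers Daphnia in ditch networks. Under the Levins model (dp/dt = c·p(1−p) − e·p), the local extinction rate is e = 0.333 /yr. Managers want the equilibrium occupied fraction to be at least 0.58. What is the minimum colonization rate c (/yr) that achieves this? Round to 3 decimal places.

p* = 1 − e/c ≥ 0.58 requires e/c ≤ 0.4200, i.e. c ≥ e/0.4200.
c_min = 0.333/0.4200 = 0.7929.

0.793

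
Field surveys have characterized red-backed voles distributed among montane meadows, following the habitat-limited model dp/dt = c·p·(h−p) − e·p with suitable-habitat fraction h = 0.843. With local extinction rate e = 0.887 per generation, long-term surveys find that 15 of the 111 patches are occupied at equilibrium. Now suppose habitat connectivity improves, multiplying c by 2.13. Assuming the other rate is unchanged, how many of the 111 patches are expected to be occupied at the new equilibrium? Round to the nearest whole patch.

57

Observed p* = 15/111 = 0.13514.
Balance c(h−p*) = e gives c = e/(0.843 − 0.13514) = 0.887/0.70786 = 1.25307.
New p* = 0.843 − e/c = 0.843 − 0.88700/2.66904 = 0.51067.
Expected occupied = 111 × 0.51067 = 56.68 ≈ 57.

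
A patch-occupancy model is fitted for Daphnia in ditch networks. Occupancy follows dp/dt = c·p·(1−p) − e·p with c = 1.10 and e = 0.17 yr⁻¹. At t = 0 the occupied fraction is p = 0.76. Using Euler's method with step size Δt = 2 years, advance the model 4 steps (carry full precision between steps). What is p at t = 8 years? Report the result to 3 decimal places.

0.806

Update rule: p ← p + [c·p·(1−p) − e·p]·Δt with Δt = 2.
t = 2: p = 0.76000 + (+0.14288) = 0.90288
t = 4: p = 0.90288 + (-0.11407) = 0.78881
t = 6: p = 0.78881 + (+0.09829) = 0.88711
t = 8: p = 0.88711 + (-0.08129) = 0.80582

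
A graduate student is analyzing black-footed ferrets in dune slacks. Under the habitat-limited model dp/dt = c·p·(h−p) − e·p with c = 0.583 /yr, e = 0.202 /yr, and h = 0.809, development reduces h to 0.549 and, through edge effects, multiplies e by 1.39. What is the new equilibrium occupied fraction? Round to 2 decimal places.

Before: p* = h − e/c = 0.809 − 0.202/0.583 = 0.809 − 0.3465 = 0.4625.
After: c = 0.583, e = 0.28078, h = 0.549; p* = 0.549 − 0.28078/0.583 = 0.0674.

0.07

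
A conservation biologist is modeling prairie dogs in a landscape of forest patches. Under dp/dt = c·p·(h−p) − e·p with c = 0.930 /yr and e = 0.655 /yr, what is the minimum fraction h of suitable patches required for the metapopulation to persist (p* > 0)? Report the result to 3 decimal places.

0.704

p* = h − e/c is positive only when h > e/c.
h_min = e/c = 0.655/0.930 = 0.7043.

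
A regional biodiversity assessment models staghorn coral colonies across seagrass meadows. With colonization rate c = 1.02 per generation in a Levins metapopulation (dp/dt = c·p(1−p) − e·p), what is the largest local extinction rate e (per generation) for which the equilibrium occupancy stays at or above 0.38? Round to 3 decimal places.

1 − e/c ≥ 0.38 ⇒ e ≤ c(1 − 0.38) = 1.02 × 0.6200.
e_max = 0.6324.

0.632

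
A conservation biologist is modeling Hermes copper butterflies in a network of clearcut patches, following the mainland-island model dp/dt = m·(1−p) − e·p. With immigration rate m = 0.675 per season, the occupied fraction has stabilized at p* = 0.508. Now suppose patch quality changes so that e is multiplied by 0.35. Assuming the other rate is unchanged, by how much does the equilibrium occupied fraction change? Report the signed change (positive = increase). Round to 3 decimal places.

0.239

Balance m(1−p*) = e·p* gives e = m(1−p*)/p* = 0.675×0.49200/0.50800 = 0.65374.
New p* = m/(m+e) = 0.67500/(0.67500+0.22881) = 0.74684.
Δp* = 0.74684 − 0.50800 = +0.23884.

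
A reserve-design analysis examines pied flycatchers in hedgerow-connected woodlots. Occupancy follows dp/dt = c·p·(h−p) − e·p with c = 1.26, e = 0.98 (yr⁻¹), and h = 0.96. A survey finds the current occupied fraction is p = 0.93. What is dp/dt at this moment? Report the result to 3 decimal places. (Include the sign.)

Colonization term: c·p·(h−p) = 1.26×0.93×0.0300 = 0.03515.
Extinction term: e·p = 0.91140.
dp/dt = 0.03515 − 0.91140 = -0.87625.

-0.876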